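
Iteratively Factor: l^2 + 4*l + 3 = (l + 1)*(l + 3)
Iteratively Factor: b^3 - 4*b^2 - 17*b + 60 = (b + 4)*(b^2 - 8*b + 15) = (b - 5)*(b + 4)*(b - 3)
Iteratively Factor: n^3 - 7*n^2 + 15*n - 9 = (n - 3)*(n^2 - 4*n + 3) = (n - 3)*(n - 1)*(n - 3)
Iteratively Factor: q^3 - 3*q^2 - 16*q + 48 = (q + 4)*(q^2 - 7*q + 12) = (q - 3)*(q + 4)*(q - 4)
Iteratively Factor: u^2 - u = (u)*(u - 1)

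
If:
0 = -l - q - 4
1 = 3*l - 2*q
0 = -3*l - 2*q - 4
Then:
No Solution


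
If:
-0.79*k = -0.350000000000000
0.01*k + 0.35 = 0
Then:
No Solution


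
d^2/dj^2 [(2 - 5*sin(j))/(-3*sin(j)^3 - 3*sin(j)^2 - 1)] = (-180*sin(j)^7 + 27*sin(j)^6 + 423*sin(j)^5 + 321*sin(j)^4 - 162*sin(j)^3 - 312*sin(j)^2 - 59*sin(j) + 12)/(3*sin(j)^3 + 3*sin(j)^2 + 1)^3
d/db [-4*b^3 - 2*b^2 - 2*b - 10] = -12*b^2 - 4*b - 2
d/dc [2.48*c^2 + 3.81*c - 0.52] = 4.96*c + 3.81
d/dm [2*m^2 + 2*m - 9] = 4*m + 2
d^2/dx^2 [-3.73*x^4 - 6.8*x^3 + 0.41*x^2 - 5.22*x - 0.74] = -44.76*x^2 - 40.8*x + 0.82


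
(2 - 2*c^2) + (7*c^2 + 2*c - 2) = 5*c^2 + 2*c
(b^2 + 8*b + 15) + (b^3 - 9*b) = b^3 + b^2 - b + 15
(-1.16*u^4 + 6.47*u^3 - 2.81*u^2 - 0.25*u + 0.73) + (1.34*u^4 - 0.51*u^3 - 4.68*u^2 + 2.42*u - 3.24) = 0.18*u^4 + 5.96*u^3 - 7.49*u^2 + 2.17*u - 2.51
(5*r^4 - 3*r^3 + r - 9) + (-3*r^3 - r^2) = 5*r^4 - 6*r^3 - r^2 + r - 9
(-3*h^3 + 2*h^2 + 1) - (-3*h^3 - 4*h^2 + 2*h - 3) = 6*h^2 - 2*h + 4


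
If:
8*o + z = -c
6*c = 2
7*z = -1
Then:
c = 1/3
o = -1/42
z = -1/7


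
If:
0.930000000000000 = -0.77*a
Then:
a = -1.21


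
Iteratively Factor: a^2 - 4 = (a + 2)*(a - 2)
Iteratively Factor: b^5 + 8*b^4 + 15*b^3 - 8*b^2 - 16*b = (b + 4)*(b^4 + 4*b^3 - b^2 - 4*b) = (b + 1)*(b + 4)*(b^3 + 3*b^2 - 4*b) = (b + 1)*(b + 4)^2*(b^2 - b) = b*(b + 1)*(b + 4)^2*(b - 1)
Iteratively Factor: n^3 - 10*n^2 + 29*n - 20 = (n - 4)*(n^2 - 6*n + 5) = (n - 4)*(n - 1)*(n - 5)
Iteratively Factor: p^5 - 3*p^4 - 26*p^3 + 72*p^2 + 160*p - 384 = (p + 4)*(p^4 - 7*p^3 + 2*p^2 + 64*p - 96) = (p - 4)*(p + 4)*(p^3 - 3*p^2 - 10*p + 24) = (p - 4)*(p + 3)*(p + 4)*(p^2 - 6*p + 8) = (p - 4)^2*(p + 3)*(p + 4)*(p - 2)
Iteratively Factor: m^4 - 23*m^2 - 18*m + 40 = (m - 5)*(m^3 + 5*m^2 + 2*m - 8) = (m - 5)*(m + 2)*(m^2 + 3*m - 4) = (m - 5)*(m + 2)*(m + 4)*(m - 1)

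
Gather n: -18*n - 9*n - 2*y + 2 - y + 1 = -27*n - 3*y + 3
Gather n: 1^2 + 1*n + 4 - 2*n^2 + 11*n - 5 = -2*n^2 + 12*n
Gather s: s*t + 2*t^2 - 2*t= s*t + 2*t^2 - 2*t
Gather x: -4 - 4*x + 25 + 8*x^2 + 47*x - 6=8*x^2 + 43*x + 15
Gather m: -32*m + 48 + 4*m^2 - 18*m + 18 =4*m^2 - 50*m + 66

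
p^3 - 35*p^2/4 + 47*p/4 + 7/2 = (p - 7)*(p - 2)*(p + 1/4)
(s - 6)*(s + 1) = s^2 - 5*s - 6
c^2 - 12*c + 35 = (c - 7)*(c - 5)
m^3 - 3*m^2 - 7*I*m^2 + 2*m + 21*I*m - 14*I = (m - 2)*(m - 1)*(m - 7*I)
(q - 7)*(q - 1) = q^2 - 8*q + 7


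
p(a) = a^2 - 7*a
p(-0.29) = 2.11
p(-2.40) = 22.56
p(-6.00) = 78.00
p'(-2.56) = -12.12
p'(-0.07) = -7.14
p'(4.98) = 2.96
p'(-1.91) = -10.82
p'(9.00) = 11.00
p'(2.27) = -2.46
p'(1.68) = -3.64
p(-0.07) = 0.49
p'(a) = 2*a - 7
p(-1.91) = 17.02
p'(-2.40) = -11.80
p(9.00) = 18.00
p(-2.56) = 24.47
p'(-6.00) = -19.00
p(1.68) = -8.94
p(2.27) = -10.74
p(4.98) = -10.06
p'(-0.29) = -7.58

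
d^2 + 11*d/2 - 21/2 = (d - 3/2)*(d + 7)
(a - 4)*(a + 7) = a^2 + 3*a - 28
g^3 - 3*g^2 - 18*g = g*(g - 6)*(g + 3)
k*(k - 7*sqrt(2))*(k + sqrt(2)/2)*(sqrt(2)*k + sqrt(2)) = sqrt(2)*k^4 - 13*k^3 + sqrt(2)*k^3 - 13*k^2 - 7*sqrt(2)*k^2 - 7*sqrt(2)*k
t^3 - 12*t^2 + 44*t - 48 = (t - 6)*(t - 4)*(t - 2)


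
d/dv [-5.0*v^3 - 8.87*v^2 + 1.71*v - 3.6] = -15.0*v^2 - 17.74*v + 1.71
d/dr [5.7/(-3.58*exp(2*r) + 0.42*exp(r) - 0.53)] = (40.812*exp(r) - 2.394)*exp(r)/(3.58*exp(2*r) - 0.42*exp(r) + 0.53)^2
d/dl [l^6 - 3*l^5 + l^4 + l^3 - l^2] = l*(6*l^4 - 15*l^3 + 4*l^2 + 3*l - 2)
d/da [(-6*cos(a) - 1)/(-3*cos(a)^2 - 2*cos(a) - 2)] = 2*(9*cos(a)^2 + 3*cos(a) - 5)*sin(a)/(-3*sin(a)^2 + 2*cos(a) + 5)^2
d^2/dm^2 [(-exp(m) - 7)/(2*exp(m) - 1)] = (-30*exp(m) - 15)*exp(m)/(8*exp(3*m) - 12*exp(2*m) + 6*exp(m) - 1)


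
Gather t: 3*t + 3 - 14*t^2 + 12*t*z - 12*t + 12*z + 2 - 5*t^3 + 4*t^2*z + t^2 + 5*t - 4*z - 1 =-5*t^3 + t^2*(4*z - 13) + t*(12*z - 4) + 8*z + 4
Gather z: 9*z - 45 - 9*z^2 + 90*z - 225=-9*z^2 + 99*z - 270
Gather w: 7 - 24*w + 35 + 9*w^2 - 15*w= 9*w^2 - 39*w + 42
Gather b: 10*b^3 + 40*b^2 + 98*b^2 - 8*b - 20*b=10*b^3 + 138*b^2 - 28*b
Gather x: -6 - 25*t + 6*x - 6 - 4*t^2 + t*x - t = -4*t^2 - 26*t + x*(t + 6) - 12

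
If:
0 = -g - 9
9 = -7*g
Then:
No Solution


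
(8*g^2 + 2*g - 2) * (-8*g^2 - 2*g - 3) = -64*g^4 - 32*g^3 - 12*g^2 - 2*g + 6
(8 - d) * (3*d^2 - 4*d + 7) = -3*d^3 + 28*d^2 - 39*d + 56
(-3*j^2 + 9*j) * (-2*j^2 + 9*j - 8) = 6*j^4 - 45*j^3 + 105*j^2 - 72*j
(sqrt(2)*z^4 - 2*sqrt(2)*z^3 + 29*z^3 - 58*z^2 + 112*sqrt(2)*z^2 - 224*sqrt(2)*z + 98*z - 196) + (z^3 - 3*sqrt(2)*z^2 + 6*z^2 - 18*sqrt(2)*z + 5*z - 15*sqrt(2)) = sqrt(2)*z^4 - 2*sqrt(2)*z^3 + 30*z^3 - 52*z^2 + 109*sqrt(2)*z^2 - 242*sqrt(2)*z + 103*z - 196 - 15*sqrt(2)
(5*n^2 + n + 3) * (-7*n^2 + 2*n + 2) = -35*n^4 + 3*n^3 - 9*n^2 + 8*n + 6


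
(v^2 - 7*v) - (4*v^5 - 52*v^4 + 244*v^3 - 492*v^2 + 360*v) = -4*v^5 + 52*v^4 - 244*v^3 + 493*v^2 - 367*v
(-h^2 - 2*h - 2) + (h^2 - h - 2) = -3*h - 4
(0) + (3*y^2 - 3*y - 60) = 3*y^2 - 3*y - 60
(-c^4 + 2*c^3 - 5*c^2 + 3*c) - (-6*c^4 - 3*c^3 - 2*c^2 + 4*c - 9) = 5*c^4 + 5*c^3 - 3*c^2 - c + 9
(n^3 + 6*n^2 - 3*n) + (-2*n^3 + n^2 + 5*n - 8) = -n^3 + 7*n^2 + 2*n - 8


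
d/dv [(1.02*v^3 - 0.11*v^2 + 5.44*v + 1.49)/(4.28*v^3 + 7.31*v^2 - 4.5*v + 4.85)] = (1.77635683940025e-15*v^5 + 7.927*v^4 - 55.7464*v^3 - 43.562*v^2 - 22.8508*v + 33.089)/(18.3184*v^6 + 62.5736*v^5 + 14.9161*v^4 - 24.274*v^3 + 91.157*v^2 - 43.65*v + 23.5225)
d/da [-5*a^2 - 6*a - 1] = -10*a - 6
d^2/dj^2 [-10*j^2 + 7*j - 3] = -20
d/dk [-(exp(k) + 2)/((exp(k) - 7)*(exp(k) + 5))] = (exp(2*k) + 4*exp(k) + 31)*exp(k)/(exp(4*k) - 4*exp(3*k) - 66*exp(2*k) + 140*exp(k) + 1225)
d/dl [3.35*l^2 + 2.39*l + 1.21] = 6.7*l + 2.39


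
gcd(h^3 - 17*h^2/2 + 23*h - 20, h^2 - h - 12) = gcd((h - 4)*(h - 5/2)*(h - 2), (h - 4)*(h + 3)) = h - 4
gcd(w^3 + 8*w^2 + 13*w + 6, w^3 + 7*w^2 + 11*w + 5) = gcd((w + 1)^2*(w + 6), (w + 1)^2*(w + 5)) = w^2 + 2*w + 1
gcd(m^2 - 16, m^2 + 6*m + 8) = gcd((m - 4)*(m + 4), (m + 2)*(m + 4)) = m + 4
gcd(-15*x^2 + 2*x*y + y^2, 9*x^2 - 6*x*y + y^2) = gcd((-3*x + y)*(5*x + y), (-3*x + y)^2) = 3*x - y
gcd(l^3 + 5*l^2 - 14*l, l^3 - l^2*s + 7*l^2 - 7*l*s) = l^2 + 7*l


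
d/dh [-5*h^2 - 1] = -10*h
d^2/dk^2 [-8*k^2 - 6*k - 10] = -16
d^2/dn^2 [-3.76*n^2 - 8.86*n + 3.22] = -7.52000000000000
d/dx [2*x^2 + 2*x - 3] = 4*x + 2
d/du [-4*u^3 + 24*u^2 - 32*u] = -12*u^2 + 48*u - 32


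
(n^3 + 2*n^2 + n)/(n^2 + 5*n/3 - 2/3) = 3*n*(n^2 + 2*n + 1)/(3*n^2 + 5*n - 2)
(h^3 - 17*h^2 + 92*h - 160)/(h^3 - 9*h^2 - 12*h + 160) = (h - 4)/(h + 4)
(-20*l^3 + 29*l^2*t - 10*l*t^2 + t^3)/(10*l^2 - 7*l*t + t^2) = (4*l^2 - 5*l*t + t^2)/(-2*l + t)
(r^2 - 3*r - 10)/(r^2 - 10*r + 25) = (r + 2)/(r - 5)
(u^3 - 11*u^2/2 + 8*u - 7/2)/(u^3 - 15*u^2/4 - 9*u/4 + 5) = 2*(2*u^2 - 9*u + 7)/(4*u^2 - 11*u - 20)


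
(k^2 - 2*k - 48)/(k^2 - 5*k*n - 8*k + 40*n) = (k + 6)/(k - 5*n)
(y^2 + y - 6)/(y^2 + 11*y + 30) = (y^2 + y - 6)/(y^2 + 11*y + 30)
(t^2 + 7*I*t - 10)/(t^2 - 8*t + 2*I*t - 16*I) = (t + 5*I)/(t - 8)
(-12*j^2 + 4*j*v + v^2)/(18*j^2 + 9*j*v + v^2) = (-2*j + v)/(3*j + v)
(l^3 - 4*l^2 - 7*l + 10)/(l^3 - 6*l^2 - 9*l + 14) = (l - 5)/(l - 7)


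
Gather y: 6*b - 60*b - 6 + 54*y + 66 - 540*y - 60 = -54*b - 486*y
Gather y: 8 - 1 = 7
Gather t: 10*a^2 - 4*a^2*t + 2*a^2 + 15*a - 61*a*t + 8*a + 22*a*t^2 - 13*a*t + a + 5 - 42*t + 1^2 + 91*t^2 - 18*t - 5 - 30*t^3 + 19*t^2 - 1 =12*a^2 + 24*a - 30*t^3 + t^2*(22*a + 110) + t*(-4*a^2 - 74*a - 60)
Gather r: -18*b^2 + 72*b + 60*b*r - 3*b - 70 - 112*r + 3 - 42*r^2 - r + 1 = -18*b^2 + 69*b - 42*r^2 + r*(60*b - 113) - 66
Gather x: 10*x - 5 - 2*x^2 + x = -2*x^2 + 11*x - 5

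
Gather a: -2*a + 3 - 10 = -2*a - 7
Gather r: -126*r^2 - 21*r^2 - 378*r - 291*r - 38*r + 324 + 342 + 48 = -147*r^2 - 707*r + 714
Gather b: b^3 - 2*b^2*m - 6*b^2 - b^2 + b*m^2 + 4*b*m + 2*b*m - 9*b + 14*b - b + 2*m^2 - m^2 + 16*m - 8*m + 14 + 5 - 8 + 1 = b^3 + b^2*(-2*m - 7) + b*(m^2 + 6*m + 4) + m^2 + 8*m + 12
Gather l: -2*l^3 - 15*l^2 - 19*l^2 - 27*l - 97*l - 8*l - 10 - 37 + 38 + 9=-2*l^3 - 34*l^2 - 132*l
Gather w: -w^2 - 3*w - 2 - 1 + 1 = -w^2 - 3*w - 2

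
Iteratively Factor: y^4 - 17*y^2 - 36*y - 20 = (y + 2)*(y^3 - 2*y^2 - 13*y - 10) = (y + 2)^2*(y^2 - 4*y - 5) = (y - 5)*(y + 2)^2*(y + 1)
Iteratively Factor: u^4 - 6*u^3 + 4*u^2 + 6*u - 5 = (u - 1)*(u^3 - 5*u^2 - u + 5) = (u - 5)*(u - 1)*(u^2 - 1) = (u - 5)*(u - 1)*(u + 1)*(u - 1)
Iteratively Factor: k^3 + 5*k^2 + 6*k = (k)*(k^2 + 5*k + 6) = k*(k + 2)*(k + 3)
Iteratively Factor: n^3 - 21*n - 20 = (n - 5)*(n^2 + 5*n + 4) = (n - 5)*(n + 4)*(n + 1)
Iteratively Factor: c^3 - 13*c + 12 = (c + 4)*(c^2 - 4*c + 3) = (c - 3)*(c + 4)*(c - 1)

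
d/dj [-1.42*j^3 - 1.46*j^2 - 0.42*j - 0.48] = -4.26*j^2 - 2.92*j - 0.42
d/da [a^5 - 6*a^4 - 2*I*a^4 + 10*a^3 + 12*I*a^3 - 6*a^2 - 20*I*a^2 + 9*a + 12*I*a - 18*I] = 5*a^4 + a^3*(-24 - 8*I) + a^2*(30 + 36*I) + a*(-12 - 40*I) + 9 + 12*I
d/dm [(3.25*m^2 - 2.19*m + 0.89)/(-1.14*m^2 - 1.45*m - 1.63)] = (-7.2091*m^2 - 8.5658*m + 4.8602)/(1.2996*m^4 + 3.306*m^3 + 5.8189*m^2 + 4.727*m + 2.6569)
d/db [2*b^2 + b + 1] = 4*b + 1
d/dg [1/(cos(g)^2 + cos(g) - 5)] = (2*cos(g) + 1)*sin(g)/(cos(g)^2 + cos(g) - 5)^2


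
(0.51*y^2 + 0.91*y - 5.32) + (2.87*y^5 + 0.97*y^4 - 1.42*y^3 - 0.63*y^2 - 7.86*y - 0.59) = 2.87*y^5 + 0.97*y^4 - 1.42*y^3 - 0.12*y^2 - 6.95*y - 5.91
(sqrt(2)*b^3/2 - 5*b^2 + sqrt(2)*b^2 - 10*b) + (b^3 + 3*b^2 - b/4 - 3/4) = sqrt(2)*b^3/2 + b^3 - 2*b^2 + sqrt(2)*b^2 - 41*b/4 - 3/4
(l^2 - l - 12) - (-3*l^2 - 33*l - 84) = 4*l^2 + 32*l + 72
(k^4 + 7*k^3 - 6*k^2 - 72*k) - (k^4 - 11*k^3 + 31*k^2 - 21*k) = 18*k^3 - 37*k^2 - 51*k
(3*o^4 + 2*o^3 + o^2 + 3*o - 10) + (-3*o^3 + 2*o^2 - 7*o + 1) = 3*o^4 - o^3 + 3*o^2 - 4*o - 9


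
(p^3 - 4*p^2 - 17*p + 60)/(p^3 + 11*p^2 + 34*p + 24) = (p^2 - 8*p + 15)/(p^2 + 7*p + 6)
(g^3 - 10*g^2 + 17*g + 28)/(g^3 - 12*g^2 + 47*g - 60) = (g^2 - 6*g - 7)/(g^2 - 8*g + 15)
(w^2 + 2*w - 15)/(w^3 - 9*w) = (w + 5)/(w*(w + 3))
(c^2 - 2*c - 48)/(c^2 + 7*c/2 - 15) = 2*(c - 8)/(2*c - 5)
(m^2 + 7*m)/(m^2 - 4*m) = (m + 7)/(m - 4)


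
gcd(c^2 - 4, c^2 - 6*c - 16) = c + 2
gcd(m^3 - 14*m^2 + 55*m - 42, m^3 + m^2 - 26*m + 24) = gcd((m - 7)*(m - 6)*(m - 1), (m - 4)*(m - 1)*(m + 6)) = m - 1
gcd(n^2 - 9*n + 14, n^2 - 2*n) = n - 2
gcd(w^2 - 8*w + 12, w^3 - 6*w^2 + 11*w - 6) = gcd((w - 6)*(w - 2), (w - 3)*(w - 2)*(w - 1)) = w - 2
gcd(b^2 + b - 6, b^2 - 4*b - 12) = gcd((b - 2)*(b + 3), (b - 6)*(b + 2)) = 1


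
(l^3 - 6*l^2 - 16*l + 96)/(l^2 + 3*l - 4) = (l^2 - 10*l + 24)/(l - 1)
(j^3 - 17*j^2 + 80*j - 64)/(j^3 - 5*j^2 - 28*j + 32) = (j - 8)/(j + 4)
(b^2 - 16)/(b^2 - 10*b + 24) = (b + 4)/(b - 6)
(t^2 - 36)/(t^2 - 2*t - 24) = (t + 6)/(t + 4)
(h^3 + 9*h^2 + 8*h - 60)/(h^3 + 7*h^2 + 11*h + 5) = (h^2 + 4*h - 12)/(h^2 + 2*h + 1)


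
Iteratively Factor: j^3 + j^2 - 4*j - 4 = (j + 2)*(j^2 - j - 2) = (j - 2)*(j + 2)*(j + 1)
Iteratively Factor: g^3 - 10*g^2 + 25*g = (g)*(g^2 - 10*g + 25) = g*(g - 5)*(g - 5)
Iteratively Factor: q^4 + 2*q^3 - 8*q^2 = (q)*(q^3 + 2*q^2 - 8*q) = q^2*(q^2 + 2*q - 8) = q^2*(q - 2)*(q + 4)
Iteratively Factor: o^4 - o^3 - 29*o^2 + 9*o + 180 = (o - 3)*(o^3 + 2*o^2 - 23*o - 60) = (o - 3)*(o + 4)*(o^2 - 2*o - 15) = (o - 5)*(o - 3)*(o + 4)*(o + 3)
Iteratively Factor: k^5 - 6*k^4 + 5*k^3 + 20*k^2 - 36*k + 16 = (k + 2)*(k^4 - 8*k^3 + 21*k^2 - 22*k + 8) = (k - 2)*(k + 2)*(k^3 - 6*k^2 + 9*k - 4) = (k - 2)*(k - 1)*(k + 2)*(k^2 - 5*k + 4) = (k - 2)*(k - 1)^2*(k + 2)*(k - 4)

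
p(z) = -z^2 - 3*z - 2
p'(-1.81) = 0.62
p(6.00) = -56.00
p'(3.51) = -10.02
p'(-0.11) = -2.78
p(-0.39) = -0.98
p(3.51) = -24.85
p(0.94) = -5.70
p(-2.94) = -1.82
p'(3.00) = -9.00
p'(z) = -2*z - 3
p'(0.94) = -4.88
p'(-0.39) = -2.22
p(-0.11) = -1.68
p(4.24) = -32.70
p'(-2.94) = 2.88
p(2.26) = -13.89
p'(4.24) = -11.48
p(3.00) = -20.00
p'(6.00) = -15.00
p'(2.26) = -7.52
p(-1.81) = 0.15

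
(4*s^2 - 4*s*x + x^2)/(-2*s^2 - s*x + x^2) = (-2*s + x)/(s + x)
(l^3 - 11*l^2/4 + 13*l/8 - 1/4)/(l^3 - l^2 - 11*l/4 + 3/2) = (4*l - 1)/(2*(2*l + 3))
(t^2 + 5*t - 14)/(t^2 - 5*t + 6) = (t + 7)/(t - 3)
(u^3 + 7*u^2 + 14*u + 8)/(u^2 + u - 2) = (u^2 + 5*u + 4)/(u - 1)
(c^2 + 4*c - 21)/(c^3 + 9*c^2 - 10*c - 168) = (c - 3)/(c^2 + 2*c - 24)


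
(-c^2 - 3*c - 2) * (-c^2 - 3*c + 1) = c^4 + 6*c^3 + 10*c^2 + 3*c - 2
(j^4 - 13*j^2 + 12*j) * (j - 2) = j^5 - 2*j^4 - 13*j^3 + 38*j^2 - 24*j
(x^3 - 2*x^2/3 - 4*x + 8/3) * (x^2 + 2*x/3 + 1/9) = x^5 - 13*x^3/3 - 2*x^2/27 + 4*x/3 + 8/27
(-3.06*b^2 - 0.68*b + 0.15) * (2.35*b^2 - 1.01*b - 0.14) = -7.191*b^4 + 1.4926*b^3 + 1.4677*b^2 - 0.0563*b - 0.021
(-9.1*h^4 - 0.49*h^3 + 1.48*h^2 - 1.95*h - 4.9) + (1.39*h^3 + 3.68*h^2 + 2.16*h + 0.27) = -9.1*h^4 + 0.9*h^3 + 5.16*h^2 + 0.21*h - 4.63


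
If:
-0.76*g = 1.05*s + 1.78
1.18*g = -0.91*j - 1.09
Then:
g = -1.38157894736842*s - 2.34210526315789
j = 1.7914979757085*s + 1.83921341816079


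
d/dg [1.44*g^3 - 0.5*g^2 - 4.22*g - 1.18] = 4.32*g^2 - 1.0*g - 4.22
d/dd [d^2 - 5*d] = 2*d - 5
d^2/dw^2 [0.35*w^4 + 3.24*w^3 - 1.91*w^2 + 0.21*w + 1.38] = 4.2*w^2 + 19.44*w - 3.82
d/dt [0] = 0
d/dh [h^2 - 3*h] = 2*h - 3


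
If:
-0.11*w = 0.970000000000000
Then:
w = -8.82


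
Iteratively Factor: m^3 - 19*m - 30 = (m - 5)*(m^2 + 5*m + 6) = (m - 5)*(m + 3)*(m + 2)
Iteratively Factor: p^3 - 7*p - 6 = (p - 3)*(p^2 + 3*p + 2) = (p - 3)*(p + 2)*(p + 1)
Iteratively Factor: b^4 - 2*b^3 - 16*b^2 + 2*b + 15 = (b - 5)*(b^3 + 3*b^2 - b - 3) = (b - 5)*(b + 1)*(b^2 + 2*b - 3) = (b - 5)*(b + 1)*(b + 3)*(b - 1)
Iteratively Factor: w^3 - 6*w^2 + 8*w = (w - 4)*(w^2 - 2*w) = (w - 4)*(w - 2)*(w)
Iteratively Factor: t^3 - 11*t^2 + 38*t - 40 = (t - 5)*(t^2 - 6*t + 8) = (t - 5)*(t - 4)*(t - 2)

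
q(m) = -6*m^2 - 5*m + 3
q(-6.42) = -212.20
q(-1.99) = -10.81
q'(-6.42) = 72.04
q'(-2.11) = 20.32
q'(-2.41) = 23.92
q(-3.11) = -39.48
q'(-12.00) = 139.00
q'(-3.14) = 32.68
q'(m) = -12*m - 5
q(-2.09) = -12.76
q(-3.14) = -40.46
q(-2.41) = -19.80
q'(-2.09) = 20.08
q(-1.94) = -9.88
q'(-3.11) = 32.32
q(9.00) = -528.00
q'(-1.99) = 18.88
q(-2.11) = -13.16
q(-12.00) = -801.00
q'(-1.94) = 18.28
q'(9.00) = -113.00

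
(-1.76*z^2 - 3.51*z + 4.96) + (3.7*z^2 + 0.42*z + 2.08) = 1.94*z^2 - 3.09*z + 7.04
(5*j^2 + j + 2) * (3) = 15*j^2 + 3*j + 6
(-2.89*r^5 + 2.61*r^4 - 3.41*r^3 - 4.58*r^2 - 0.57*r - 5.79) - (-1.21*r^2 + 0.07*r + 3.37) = -2.89*r^5 + 2.61*r^4 - 3.41*r^3 - 3.37*r^2 - 0.64*r - 9.16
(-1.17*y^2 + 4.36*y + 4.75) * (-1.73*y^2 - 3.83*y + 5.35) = 2.0241*y^4 - 3.0617*y^3 - 31.1758*y^2 + 5.1335*y + 25.4125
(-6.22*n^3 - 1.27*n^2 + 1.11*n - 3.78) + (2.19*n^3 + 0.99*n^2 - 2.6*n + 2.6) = -4.03*n^3 - 0.28*n^2 - 1.49*n - 1.18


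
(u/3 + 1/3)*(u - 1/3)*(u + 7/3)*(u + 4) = u^4/3 + 7*u^3/3 + 119*u^2/27 + 37*u/27 - 28/27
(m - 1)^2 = m^2 - 2*m + 1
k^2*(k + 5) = k^3 + 5*k^2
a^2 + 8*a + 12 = (a + 2)*(a + 6)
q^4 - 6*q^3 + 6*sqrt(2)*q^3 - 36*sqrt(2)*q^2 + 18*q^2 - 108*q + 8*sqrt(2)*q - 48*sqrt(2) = (q - 6)*(q + sqrt(2))^2*(q + 4*sqrt(2))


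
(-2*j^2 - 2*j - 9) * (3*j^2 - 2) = -6*j^4 - 6*j^3 - 23*j^2 + 4*j + 18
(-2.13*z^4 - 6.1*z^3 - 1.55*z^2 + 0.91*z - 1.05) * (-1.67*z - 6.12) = 3.5571*z^5 + 23.2226*z^4 + 39.9205*z^3 + 7.9663*z^2 - 3.8157*z + 6.426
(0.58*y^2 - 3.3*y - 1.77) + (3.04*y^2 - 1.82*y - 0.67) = 3.62*y^2 - 5.12*y - 2.44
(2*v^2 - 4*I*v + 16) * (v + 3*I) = 2*v^3 + 2*I*v^2 + 28*v + 48*I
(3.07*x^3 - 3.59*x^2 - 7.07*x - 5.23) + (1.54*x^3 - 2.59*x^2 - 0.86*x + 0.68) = 4.61*x^3 - 6.18*x^2 - 7.93*x - 4.55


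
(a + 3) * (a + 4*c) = a^2 + 4*a*c + 3*a + 12*c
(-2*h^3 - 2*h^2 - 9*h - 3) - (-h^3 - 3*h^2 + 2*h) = -h^3 + h^2 - 11*h - 3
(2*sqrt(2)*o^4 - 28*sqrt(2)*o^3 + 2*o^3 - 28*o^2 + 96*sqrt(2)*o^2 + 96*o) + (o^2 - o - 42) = 2*sqrt(2)*o^4 - 28*sqrt(2)*o^3 + 2*o^3 - 27*o^2 + 96*sqrt(2)*o^2 + 95*o - 42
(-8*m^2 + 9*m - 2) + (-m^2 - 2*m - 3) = -9*m^2 + 7*m - 5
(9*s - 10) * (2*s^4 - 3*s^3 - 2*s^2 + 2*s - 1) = 18*s^5 - 47*s^4 + 12*s^3 + 38*s^2 - 29*s + 10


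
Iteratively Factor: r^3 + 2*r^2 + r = (r + 1)*(r^2 + r) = (r + 1)^2*(r)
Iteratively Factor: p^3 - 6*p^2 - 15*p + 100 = (p - 5)*(p^2 - p - 20) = (p - 5)^2*(p + 4)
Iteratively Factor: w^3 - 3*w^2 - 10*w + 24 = (w + 3)*(w^2 - 6*w + 8) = (w - 4)*(w + 3)*(w - 2)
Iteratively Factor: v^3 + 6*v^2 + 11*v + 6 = (v + 3)*(v^2 + 3*v + 2) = (v + 1)*(v + 3)*(v + 2)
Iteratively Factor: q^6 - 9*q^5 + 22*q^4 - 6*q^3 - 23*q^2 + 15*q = (q - 1)*(q^5 - 8*q^4 + 14*q^3 + 8*q^2 - 15*q) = (q - 1)*(q + 1)*(q^4 - 9*q^3 + 23*q^2 - 15*q) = (q - 5)*(q - 1)*(q + 1)*(q^3 - 4*q^2 + 3*q) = q*(q - 5)*(q - 1)*(q + 1)*(q^2 - 4*q + 3) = q*(q - 5)*(q - 3)*(q - 1)*(q + 1)*(q - 1)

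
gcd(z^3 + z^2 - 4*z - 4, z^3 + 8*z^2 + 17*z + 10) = z^2 + 3*z + 2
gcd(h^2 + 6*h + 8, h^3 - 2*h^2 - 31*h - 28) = h + 4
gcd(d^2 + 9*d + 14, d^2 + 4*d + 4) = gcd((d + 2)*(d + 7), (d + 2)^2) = d + 2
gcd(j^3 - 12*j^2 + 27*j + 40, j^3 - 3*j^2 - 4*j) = j + 1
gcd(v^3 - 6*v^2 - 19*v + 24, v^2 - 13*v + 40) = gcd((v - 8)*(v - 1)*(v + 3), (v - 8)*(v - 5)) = v - 8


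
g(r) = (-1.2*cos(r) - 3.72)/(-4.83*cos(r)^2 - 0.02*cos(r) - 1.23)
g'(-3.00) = 0.13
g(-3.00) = 0.43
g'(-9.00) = 0.44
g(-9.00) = 0.50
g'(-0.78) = -1.40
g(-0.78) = 1.24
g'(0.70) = 1.15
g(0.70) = 1.14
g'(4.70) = 1.22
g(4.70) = 3.01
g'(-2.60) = 0.64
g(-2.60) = 0.57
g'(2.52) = -0.80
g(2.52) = 0.62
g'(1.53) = 0.05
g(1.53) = 3.04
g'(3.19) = 0.04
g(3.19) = 0.42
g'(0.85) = 1.67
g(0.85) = 1.35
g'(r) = (-9.66*sin(r)*cos(r) - 0.02*sin(r))*(-1.2*cos(r) - 3.72)/(-4.83*cos(r)^2 - 0.02*cos(r) - 1.23)^2 + 1.2*sin(r)/(-4.83*cos(r)^2 - 0.02*cos(r) - 1.23) = (5.796*cos(r)^2 + 35.9352*cos(r) - 1.4016)*sin(r)/(23.3289*cos(r)^4 + 0.1932*cos(r)^3 + 11.8822*cos(r)^2 + 0.0492*cos(r) + 1.5129)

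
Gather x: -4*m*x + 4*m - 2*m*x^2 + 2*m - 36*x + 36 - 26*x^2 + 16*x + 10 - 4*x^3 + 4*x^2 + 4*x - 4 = 6*m - 4*x^3 + x^2*(-2*m - 22) + x*(-4*m - 16) + 42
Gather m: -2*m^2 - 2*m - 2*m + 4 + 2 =-2*m^2 - 4*m + 6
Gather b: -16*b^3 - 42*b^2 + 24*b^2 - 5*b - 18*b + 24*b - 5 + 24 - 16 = -16*b^3 - 18*b^2 + b + 3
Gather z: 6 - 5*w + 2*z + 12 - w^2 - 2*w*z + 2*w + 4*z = -w^2 - 3*w + z*(6 - 2*w) + 18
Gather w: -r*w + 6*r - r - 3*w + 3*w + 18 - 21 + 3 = -r*w + 5*r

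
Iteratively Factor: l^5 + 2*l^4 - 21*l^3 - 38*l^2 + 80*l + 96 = (l + 1)*(l^4 + l^3 - 22*l^2 - 16*l + 96) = (l + 1)*(l + 4)*(l^3 - 3*l^2 - 10*l + 24) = (l + 1)*(l + 3)*(l + 4)*(l^2 - 6*l + 8) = (l - 4)*(l + 1)*(l + 3)*(l + 4)*(l - 2)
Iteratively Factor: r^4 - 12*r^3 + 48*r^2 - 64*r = (r - 4)*(r^3 - 8*r^2 + 16*r) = r*(r - 4)*(r^2 - 8*r + 16) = r*(r - 4)^2*(r - 4)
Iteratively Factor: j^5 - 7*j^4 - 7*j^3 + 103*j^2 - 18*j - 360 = (j - 5)*(j^4 - 2*j^3 - 17*j^2 + 18*j + 72) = (j - 5)*(j + 2)*(j^3 - 4*j^2 - 9*j + 36) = (j - 5)*(j + 2)*(j + 3)*(j^2 - 7*j + 12) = (j - 5)*(j - 3)*(j + 2)*(j + 3)*(j - 4)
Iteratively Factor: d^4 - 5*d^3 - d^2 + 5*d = (d - 1)*(d^3 - 4*d^2 - 5*d) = (d - 5)*(d - 1)*(d^2 + d) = d*(d - 5)*(d - 1)*(d + 1)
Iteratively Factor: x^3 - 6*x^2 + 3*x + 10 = (x - 2)*(x^2 - 4*x - 5) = (x - 2)*(x + 1)*(x - 5)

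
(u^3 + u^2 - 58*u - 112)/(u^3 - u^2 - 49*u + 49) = (u^2 - 6*u - 16)/(u^2 - 8*u + 7)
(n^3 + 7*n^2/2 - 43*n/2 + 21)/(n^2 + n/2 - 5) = (2*n^2 + 11*n - 21)/(2*n + 5)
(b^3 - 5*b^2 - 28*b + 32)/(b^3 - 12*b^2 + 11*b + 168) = (b^2 + 3*b - 4)/(b^2 - 4*b - 21)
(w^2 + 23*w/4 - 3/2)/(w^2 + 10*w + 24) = (w - 1/4)/(w + 4)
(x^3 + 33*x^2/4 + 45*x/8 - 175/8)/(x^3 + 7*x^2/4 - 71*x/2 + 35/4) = (8*x^2 + 10*x - 25)/(2*(4*x^2 - 21*x + 5))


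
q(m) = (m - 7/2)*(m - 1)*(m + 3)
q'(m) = (m - 7/2)*(m - 1) + (m - 7/2)*(m + 3) + (m - 1)*(m + 3)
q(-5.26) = -123.93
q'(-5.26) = 88.78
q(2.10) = -7.85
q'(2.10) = -3.07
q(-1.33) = 18.79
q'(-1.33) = -0.70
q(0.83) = 1.74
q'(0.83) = -10.42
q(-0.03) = 10.80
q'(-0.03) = -9.91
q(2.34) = -8.30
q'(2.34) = -0.59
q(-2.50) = 10.50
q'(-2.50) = 16.25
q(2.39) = -8.32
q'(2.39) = -0.03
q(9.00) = 528.00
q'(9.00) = 206.00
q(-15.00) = -3552.00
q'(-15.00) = 710.00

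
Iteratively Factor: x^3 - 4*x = (x - 2)*(x^2 + 2*x) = (x - 2)*(x + 2)*(x)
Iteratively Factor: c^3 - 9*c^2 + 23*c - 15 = (c - 5)*(c^2 - 4*c + 3) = (c - 5)*(c - 1)*(c - 3)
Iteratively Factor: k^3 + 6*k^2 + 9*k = (k + 3)*(k^2 + 3*k) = (k + 3)^2*(k)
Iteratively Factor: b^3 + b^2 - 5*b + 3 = (b - 1)*(b^2 + 2*b - 3) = (b - 1)^2*(b + 3)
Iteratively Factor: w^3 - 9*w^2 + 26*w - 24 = (w - 4)*(w^2 - 5*w + 6) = (w - 4)*(w - 2)*(w - 3)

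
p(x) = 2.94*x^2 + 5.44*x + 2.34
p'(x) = 5.88*x + 5.44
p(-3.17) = 14.64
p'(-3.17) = -13.20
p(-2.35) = 5.79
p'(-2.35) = -8.38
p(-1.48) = 0.73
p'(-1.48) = -3.26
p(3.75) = 64.08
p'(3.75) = 27.49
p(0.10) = 2.91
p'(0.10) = 6.03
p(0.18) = 3.41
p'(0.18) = 6.50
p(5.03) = 104.09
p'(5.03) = 35.02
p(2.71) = 38.67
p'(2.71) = 21.37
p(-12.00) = 360.42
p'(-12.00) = -65.12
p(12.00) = 490.98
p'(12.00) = 76.00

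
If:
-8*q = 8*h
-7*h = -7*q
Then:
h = 0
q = 0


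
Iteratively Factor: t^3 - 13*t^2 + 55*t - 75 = (t - 3)*(t^2 - 10*t + 25) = (t - 5)*(t - 3)*(t - 5)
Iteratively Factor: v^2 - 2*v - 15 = (v + 3)*(v - 5)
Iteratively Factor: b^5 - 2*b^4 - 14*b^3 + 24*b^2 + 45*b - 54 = (b + 2)*(b^4 - 4*b^3 - 6*b^2 + 36*b - 27) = (b - 3)*(b + 2)*(b^3 - b^2 - 9*b + 9) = (b - 3)*(b + 2)*(b + 3)*(b^2 - 4*b + 3) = (b - 3)*(b - 1)*(b + 2)*(b + 3)*(b - 3)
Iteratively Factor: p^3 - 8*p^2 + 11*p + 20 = (p + 1)*(p^2 - 9*p + 20) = (p - 4)*(p + 1)*(p - 5)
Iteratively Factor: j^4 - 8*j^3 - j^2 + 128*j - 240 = (j - 5)*(j^3 - 3*j^2 - 16*j + 48) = (j - 5)*(j - 3)*(j^2 - 16) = (j - 5)*(j - 4)*(j - 3)*(j + 4)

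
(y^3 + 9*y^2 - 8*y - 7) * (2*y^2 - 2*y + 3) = 2*y^5 + 16*y^4 - 31*y^3 + 29*y^2 - 10*y - 21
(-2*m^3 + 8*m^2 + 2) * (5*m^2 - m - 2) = -10*m^5 + 42*m^4 - 4*m^3 - 6*m^2 - 2*m - 4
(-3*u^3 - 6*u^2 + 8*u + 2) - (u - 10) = -3*u^3 - 6*u^2 + 7*u + 12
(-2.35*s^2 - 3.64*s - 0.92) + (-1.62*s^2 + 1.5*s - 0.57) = -3.97*s^2 - 2.14*s - 1.49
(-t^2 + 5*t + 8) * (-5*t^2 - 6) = 5*t^4 - 25*t^3 - 34*t^2 - 30*t - 48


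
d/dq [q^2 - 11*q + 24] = 2*q - 11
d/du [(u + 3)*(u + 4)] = 2*u + 7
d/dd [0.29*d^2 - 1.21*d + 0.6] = 0.58*d - 1.21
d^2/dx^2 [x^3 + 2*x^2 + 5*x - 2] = 6*x + 4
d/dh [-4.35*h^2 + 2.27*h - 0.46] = 2.27 - 8.7*h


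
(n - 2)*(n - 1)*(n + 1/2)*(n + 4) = n^4 + 3*n^3/2 - 19*n^2/2 + 3*n + 4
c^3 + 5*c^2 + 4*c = c*(c + 1)*(c + 4)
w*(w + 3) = w^2 + 3*w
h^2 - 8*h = h*(h - 8)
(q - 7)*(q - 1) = q^2 - 8*q + 7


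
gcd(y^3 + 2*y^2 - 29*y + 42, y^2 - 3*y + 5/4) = 1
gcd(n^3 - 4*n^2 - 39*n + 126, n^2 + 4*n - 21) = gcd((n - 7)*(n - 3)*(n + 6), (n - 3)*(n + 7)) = n - 3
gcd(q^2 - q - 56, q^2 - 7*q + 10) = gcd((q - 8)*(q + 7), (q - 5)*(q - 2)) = 1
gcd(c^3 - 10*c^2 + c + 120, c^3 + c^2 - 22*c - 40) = c - 5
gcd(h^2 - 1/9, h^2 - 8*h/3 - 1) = h + 1/3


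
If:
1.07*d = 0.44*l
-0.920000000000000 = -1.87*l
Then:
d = 0.20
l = 0.49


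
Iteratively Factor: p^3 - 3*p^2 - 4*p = (p + 1)*(p^2 - 4*p) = p*(p + 1)*(p - 4)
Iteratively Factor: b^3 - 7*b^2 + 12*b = (b - 3)*(b^2 - 4*b) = b*(b - 3)*(b - 4)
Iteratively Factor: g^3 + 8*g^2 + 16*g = (g + 4)*(g^2 + 4*g) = g*(g + 4)*(g + 4)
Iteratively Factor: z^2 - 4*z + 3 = (z - 1)*(z - 3)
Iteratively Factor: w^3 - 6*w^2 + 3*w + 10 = (w + 1)*(w^2 - 7*w + 10) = (w - 5)*(w + 1)*(w - 2)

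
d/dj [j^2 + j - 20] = 2*j + 1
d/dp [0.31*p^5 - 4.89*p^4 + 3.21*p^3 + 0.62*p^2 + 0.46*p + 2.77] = 1.55*p^4 - 19.56*p^3 + 9.63*p^2 + 1.24*p + 0.46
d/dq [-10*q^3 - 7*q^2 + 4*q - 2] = -30*q^2 - 14*q + 4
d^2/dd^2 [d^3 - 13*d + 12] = 6*d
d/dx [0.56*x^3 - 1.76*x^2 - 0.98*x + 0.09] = 1.68*x^2 - 3.52*x - 0.98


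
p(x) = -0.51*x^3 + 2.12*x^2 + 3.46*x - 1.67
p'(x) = -1.53*x^2 + 4.24*x + 3.46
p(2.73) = 13.20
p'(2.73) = 3.63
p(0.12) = -1.23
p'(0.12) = 3.95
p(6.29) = -22.95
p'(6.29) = -30.40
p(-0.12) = -2.05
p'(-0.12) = 2.93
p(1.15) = 4.34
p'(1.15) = 6.31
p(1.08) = 3.90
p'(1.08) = 6.25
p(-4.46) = 70.31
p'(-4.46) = -45.88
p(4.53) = 10.10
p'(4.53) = -8.73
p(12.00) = -536.15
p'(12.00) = -165.98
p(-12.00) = 1143.37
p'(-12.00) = -267.74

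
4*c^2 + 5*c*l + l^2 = (c + l)*(4*c + l)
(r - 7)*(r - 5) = r^2 - 12*r + 35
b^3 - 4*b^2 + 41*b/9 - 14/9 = (b - 7/3)*(b - 1)*(b - 2/3)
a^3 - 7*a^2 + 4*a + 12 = (a - 6)*(a - 2)*(a + 1)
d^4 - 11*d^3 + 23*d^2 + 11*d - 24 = (d - 8)*(d - 3)*(d - 1)*(d + 1)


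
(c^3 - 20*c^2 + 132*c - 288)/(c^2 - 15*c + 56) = (c^2 - 12*c + 36)/(c - 7)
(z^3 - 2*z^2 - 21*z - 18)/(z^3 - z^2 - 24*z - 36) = (z + 1)/(z + 2)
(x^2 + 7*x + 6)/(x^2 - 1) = (x + 6)/(x - 1)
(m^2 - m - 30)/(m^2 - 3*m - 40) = (m - 6)/(m - 8)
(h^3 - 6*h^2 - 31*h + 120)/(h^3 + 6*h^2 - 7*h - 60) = (h - 8)/(h + 4)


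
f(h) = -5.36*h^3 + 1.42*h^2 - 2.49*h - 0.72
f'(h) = -16.08*h^2 + 2.84*h - 2.49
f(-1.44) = 21.81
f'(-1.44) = -39.92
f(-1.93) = 47.91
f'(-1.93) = -67.87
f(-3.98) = 369.60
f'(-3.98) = -268.51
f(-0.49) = 1.47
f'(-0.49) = -7.74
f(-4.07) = 394.30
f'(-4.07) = -280.41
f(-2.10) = 60.41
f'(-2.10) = -79.37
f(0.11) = -0.98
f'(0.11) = -2.37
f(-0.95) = 7.52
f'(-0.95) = -19.70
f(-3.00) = 164.25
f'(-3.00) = -155.73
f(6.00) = -1122.30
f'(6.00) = -564.33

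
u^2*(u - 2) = u^3 - 2*u^2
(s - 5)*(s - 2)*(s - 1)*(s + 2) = s^4 - 6*s^3 + s^2 + 24*s - 20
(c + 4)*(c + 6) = c^2 + 10*c + 24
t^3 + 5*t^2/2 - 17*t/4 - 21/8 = (t - 3/2)*(t + 1/2)*(t + 7/2)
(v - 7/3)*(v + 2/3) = v^2 - 5*v/3 - 14/9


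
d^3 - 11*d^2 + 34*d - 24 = (d - 6)*(d - 4)*(d - 1)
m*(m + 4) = m^2 + 4*m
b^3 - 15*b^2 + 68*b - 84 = (b - 7)*(b - 6)*(b - 2)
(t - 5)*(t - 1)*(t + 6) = t^3 - 31*t + 30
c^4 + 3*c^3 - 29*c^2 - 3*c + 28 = (c - 4)*(c - 1)*(c + 1)*(c + 7)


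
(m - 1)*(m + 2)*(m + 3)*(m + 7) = m^4 + 11*m^3 + 29*m^2 + m - 42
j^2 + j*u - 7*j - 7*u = (j - 7)*(j + u)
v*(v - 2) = v^2 - 2*v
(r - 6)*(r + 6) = r^2 - 36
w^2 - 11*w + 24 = (w - 8)*(w - 3)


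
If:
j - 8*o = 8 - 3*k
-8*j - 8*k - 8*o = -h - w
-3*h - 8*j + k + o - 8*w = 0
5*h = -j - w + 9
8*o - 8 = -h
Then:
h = 9648/5557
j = -37067/5557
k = 38777/5557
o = 4351/5557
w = 38840/5557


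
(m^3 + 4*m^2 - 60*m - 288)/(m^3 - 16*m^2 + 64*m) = (m^2 + 12*m + 36)/(m*(m - 8))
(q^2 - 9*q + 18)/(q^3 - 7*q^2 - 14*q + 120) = (q - 3)/(q^2 - q - 20)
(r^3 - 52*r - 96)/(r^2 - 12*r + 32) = (r^2 + 8*r + 12)/(r - 4)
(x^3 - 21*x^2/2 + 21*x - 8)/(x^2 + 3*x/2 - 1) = (x^2 - 10*x + 16)/(x + 2)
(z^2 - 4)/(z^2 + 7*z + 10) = (z - 2)/(z + 5)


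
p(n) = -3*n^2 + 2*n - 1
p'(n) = 2 - 6*n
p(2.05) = -9.51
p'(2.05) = -10.30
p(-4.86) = -81.58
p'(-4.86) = 31.16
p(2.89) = -20.28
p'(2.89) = -15.34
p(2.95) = -21.21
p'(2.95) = -15.70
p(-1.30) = -8.67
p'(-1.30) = 9.80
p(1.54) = -5.03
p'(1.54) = -7.24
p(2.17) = -10.79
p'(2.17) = -11.02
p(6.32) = -108.19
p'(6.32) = -35.92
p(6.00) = -97.00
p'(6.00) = -34.00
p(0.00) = -1.00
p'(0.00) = 2.00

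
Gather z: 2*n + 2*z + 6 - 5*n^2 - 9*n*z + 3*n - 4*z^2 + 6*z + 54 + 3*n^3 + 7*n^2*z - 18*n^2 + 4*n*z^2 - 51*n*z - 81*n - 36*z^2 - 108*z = 3*n^3 - 23*n^2 - 76*n + z^2*(4*n - 40) + z*(7*n^2 - 60*n - 100) + 60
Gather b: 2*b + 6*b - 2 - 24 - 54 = 8*b - 80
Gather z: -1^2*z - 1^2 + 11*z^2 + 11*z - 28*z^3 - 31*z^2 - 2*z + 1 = -28*z^3 - 20*z^2 + 8*z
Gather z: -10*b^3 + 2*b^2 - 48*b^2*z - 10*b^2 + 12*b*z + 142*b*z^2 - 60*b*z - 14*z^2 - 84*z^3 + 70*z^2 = -10*b^3 - 8*b^2 - 84*z^3 + z^2*(142*b + 56) + z*(-48*b^2 - 48*b)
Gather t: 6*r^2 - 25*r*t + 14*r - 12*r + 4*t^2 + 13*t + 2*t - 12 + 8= 6*r^2 + 2*r + 4*t^2 + t*(15 - 25*r) - 4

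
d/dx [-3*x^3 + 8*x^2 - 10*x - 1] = -9*x^2 + 16*x - 10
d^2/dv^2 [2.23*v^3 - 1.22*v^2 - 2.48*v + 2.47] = 13.38*v - 2.44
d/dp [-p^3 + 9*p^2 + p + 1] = -3*p^2 + 18*p + 1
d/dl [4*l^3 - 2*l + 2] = 12*l^2 - 2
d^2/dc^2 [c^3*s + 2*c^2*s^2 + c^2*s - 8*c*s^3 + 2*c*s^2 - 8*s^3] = 2*s*(3*c + 2*s + 1)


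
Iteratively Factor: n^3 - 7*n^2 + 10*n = (n - 5)*(n^2 - 2*n) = n*(n - 5)*(n - 2)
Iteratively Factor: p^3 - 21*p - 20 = (p + 1)*(p^2 - p - 20) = (p + 1)*(p + 4)*(p - 5)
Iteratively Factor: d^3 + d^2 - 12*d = (d + 4)*(d^2 - 3*d) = (d - 3)*(d + 4)*(d)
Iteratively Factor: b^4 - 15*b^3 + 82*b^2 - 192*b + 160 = (b - 5)*(b^3 - 10*b^2 + 32*b - 32) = (b - 5)*(b - 4)*(b^2 - 6*b + 8) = (b - 5)*(b - 4)*(b - 2)*(b - 4)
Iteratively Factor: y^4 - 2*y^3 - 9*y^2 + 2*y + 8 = (y + 2)*(y^3 - 4*y^2 - y + 4) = (y - 4)*(y + 2)*(y^2 - 1) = (y - 4)*(y - 1)*(y + 2)*(y + 1)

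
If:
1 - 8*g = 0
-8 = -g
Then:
No Solution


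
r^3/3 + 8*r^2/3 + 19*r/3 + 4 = (r/3 + 1)*(r + 1)*(r + 4)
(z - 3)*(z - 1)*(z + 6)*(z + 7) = z^4 + 9*z^3 - 7*z^2 - 129*z + 126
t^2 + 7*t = t*(t + 7)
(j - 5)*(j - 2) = j^2 - 7*j + 10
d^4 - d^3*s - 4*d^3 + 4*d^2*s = d^2*(d - 4)*(d - s)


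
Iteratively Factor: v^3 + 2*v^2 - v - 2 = (v - 1)*(v^2 + 3*v + 2) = (v - 1)*(v + 2)*(v + 1)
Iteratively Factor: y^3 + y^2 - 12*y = (y + 4)*(y^2 - 3*y) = (y - 3)*(y + 4)*(y)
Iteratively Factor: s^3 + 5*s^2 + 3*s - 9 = (s + 3)*(s^2 + 2*s - 3) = (s + 3)^2*(s - 1)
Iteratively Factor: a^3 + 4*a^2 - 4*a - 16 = (a - 2)*(a^2 + 6*a + 8) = (a - 2)*(a + 2)*(a + 4)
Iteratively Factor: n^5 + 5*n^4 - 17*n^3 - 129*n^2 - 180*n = (n + 3)*(n^4 + 2*n^3 - 23*n^2 - 60*n) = (n + 3)*(n + 4)*(n^3 - 2*n^2 - 15*n) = (n + 3)^2*(n + 4)*(n^2 - 5*n) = n*(n + 3)^2*(n + 4)*(n - 5)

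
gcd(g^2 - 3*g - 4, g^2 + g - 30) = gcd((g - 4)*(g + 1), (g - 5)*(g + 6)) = 1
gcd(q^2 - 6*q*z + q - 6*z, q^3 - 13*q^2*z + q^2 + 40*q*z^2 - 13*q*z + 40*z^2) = q + 1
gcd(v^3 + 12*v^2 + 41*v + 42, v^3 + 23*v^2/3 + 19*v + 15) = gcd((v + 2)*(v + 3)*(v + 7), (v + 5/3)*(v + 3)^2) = v + 3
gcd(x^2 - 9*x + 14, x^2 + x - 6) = x - 2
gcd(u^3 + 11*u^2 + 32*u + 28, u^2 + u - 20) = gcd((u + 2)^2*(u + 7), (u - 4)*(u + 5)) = 1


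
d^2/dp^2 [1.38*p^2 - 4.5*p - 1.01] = 2.76000000000000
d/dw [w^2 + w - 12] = 2*w + 1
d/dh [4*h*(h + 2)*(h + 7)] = 12*h^2 + 72*h + 56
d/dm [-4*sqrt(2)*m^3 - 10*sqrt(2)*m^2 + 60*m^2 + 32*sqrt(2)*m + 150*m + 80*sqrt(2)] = -12*sqrt(2)*m^2 - 20*sqrt(2)*m + 120*m + 32*sqrt(2) + 150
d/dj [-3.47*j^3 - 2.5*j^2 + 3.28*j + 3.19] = -10.41*j^2 - 5.0*j + 3.28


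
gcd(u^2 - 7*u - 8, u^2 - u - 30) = 1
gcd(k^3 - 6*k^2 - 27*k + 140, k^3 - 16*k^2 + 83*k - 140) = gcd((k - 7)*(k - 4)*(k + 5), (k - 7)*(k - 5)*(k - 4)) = k^2 - 11*k + 28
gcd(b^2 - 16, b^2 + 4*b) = b + 4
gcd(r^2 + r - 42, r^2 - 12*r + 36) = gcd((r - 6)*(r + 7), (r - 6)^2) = r - 6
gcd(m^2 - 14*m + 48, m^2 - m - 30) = m - 6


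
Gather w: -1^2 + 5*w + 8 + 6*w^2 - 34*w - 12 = 6*w^2 - 29*w - 5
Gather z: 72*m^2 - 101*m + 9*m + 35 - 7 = 72*m^2 - 92*m + 28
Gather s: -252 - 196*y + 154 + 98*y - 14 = -98*y - 112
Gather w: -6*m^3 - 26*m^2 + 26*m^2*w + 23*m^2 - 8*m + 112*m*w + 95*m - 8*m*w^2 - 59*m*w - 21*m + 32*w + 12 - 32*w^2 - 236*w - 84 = -6*m^3 - 3*m^2 + 66*m + w^2*(-8*m - 32) + w*(26*m^2 + 53*m - 204) - 72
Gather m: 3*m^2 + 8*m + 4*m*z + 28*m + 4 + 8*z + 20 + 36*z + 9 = 3*m^2 + m*(4*z + 36) + 44*z + 33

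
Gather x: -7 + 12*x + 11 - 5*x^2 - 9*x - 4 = -5*x^2 + 3*x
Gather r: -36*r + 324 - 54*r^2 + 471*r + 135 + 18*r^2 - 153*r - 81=-36*r^2 + 282*r + 378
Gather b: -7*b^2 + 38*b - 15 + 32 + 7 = -7*b^2 + 38*b + 24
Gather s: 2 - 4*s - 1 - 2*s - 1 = -6*s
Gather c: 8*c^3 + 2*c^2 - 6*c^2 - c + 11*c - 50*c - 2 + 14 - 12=8*c^3 - 4*c^2 - 40*c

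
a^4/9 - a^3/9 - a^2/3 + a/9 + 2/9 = (a/3 + 1/3)^2*(a - 2)*(a - 1)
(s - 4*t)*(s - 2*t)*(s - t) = s^3 - 7*s^2*t + 14*s*t^2 - 8*t^3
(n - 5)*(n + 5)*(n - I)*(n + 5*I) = n^4 + 4*I*n^3 - 20*n^2 - 100*I*n - 125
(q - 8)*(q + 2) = q^2 - 6*q - 16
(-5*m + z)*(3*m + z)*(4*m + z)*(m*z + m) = -60*m^4*z - 60*m^4 - 23*m^3*z^2 - 23*m^3*z + 2*m^2*z^3 + 2*m^2*z^2 + m*z^4 + m*z^3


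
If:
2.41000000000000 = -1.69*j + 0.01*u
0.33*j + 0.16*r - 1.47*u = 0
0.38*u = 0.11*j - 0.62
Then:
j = -1.44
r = -15.85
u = -2.05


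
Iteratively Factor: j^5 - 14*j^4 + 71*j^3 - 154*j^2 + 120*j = (j - 4)*(j^4 - 10*j^3 + 31*j^2 - 30*j) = (j - 5)*(j - 4)*(j^3 - 5*j^2 + 6*j) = (j - 5)*(j - 4)*(j - 2)*(j^2 - 3*j) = (j - 5)*(j - 4)*(j - 3)*(j - 2)*(j)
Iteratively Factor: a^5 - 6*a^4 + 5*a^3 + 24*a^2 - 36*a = (a - 2)*(a^4 - 4*a^3 - 3*a^2 + 18*a) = (a - 2)*(a + 2)*(a^3 - 6*a^2 + 9*a) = (a - 3)*(a - 2)*(a + 2)*(a^2 - 3*a) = (a - 3)^2*(a - 2)*(a + 2)*(a)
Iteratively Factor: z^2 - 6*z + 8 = (z - 4)*(z - 2)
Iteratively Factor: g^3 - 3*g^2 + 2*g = (g - 1)*(g^2 - 2*g) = g*(g - 1)*(g - 2)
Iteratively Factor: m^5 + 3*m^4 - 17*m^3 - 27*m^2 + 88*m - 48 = (m - 1)*(m^4 + 4*m^3 - 13*m^2 - 40*m + 48) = (m - 3)*(m - 1)*(m^3 + 7*m^2 + 8*m - 16) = (m - 3)*(m - 1)*(m + 4)*(m^2 + 3*m - 4) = (m - 3)*(m - 1)^2*(m + 4)*(m + 4)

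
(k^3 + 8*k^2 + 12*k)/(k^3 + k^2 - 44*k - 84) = k/(k - 7)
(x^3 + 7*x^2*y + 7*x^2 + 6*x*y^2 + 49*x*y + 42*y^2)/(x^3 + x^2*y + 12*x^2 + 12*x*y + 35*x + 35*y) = (x + 6*y)/(x + 5)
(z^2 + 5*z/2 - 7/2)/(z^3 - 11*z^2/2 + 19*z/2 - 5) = (2*z + 7)/(2*z^2 - 9*z + 10)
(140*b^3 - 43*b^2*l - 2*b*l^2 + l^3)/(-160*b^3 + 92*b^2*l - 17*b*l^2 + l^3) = (-7*b - l)/(8*b - l)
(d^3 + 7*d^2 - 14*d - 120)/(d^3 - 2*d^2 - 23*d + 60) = (d + 6)/(d - 3)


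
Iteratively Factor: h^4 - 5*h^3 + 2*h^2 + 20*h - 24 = (h - 2)*(h^3 - 3*h^2 - 4*h + 12) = (h - 3)*(h - 2)*(h^2 - 4) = (h - 3)*(h - 2)^2*(h + 2)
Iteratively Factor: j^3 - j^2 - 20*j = (j)*(j^2 - j - 20) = j*(j - 5)*(j + 4)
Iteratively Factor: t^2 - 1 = (t - 1)*(t + 1)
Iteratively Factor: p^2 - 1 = (p + 1)*(p - 1)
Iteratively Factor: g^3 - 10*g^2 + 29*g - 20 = (g - 5)*(g^2 - 5*g + 4) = (g - 5)*(g - 1)*(g - 4)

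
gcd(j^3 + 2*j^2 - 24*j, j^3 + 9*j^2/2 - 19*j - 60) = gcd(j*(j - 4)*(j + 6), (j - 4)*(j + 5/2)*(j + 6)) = j^2 + 2*j - 24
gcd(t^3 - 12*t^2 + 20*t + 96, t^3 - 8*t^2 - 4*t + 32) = t^2 - 6*t - 16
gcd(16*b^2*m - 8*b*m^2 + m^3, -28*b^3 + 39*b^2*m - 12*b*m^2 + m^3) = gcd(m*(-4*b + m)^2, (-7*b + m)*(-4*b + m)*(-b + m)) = 4*b - m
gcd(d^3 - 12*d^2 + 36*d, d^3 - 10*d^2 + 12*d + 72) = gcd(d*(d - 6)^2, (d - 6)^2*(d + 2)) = d^2 - 12*d + 36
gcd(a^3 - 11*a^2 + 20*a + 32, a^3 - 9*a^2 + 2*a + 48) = a - 8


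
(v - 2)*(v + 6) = v^2 + 4*v - 12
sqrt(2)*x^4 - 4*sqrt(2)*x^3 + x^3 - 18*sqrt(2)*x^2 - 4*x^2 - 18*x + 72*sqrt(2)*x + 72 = (x - 4)*(x - 3*sqrt(2))*(x + 3*sqrt(2))*(sqrt(2)*x + 1)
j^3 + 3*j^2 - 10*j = j*(j - 2)*(j + 5)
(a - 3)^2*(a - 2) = a^3 - 8*a^2 + 21*a - 18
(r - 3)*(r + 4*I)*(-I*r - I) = -I*r^3 + 4*r^2 + 2*I*r^2 - 8*r + 3*I*r - 12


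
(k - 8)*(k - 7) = k^2 - 15*k + 56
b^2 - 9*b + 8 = (b - 8)*(b - 1)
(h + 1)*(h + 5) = h^2 + 6*h + 5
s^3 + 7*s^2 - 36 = (s - 2)*(s + 3)*(s + 6)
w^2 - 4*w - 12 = (w - 6)*(w + 2)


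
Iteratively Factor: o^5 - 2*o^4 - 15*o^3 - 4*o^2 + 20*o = (o)*(o^4 - 2*o^3 - 15*o^2 - 4*o + 20) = o*(o + 2)*(o^3 - 4*o^2 - 7*o + 10) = o*(o + 2)^2*(o^2 - 6*o + 5) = o*(o - 1)*(o + 2)^2*(o - 5)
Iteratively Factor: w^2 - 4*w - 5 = (w - 5)*(w + 1)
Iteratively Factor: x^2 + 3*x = (x)*(x + 3)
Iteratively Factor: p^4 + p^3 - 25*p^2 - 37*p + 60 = (p + 4)*(p^3 - 3*p^2 - 13*p + 15) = (p - 1)*(p + 4)*(p^2 - 2*p - 15) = (p - 1)*(p + 3)*(p + 4)*(p - 5)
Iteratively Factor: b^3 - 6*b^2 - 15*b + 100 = (b + 4)*(b^2 - 10*b + 25) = (b - 5)*(b + 4)*(b - 5)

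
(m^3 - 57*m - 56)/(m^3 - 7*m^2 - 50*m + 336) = (m + 1)/(m - 6)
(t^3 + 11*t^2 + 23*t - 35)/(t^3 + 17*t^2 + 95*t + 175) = (t - 1)/(t + 5)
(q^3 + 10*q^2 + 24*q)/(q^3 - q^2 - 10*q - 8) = q*(q^2 + 10*q + 24)/(q^3 - q^2 - 10*q - 8)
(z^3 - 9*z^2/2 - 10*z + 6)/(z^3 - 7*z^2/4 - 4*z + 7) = 2*(2*z^2 - 13*z + 6)/(4*z^2 - 15*z + 14)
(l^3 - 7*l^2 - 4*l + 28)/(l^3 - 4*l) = (l - 7)/l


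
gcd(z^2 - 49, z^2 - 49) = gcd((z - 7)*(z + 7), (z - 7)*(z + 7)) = z^2 - 49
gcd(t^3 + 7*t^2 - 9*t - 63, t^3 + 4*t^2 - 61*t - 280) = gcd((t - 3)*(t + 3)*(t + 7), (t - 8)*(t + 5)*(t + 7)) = t + 7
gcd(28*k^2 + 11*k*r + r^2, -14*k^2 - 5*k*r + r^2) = 1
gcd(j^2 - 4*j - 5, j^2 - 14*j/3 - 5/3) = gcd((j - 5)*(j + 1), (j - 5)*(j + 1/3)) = j - 5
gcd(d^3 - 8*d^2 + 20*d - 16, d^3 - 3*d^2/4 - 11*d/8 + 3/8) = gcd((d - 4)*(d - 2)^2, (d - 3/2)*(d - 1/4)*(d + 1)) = 1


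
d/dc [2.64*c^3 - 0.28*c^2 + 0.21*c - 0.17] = 7.92*c^2 - 0.56*c + 0.21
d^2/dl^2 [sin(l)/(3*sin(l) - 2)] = 2*(-3*sin(l)^2 - 2*sin(l) + 6)/(3*sin(l) - 2)^3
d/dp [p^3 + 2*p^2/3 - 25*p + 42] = 3*p^2 + 4*p/3 - 25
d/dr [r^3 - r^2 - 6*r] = 3*r^2 - 2*r - 6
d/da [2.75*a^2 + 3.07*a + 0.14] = 5.5*a + 3.07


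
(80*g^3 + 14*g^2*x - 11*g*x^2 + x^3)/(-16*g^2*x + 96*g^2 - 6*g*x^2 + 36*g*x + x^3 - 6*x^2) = (-5*g + x)/(x - 6)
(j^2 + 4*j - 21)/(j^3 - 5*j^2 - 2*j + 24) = (j + 7)/(j^2 - 2*j - 8)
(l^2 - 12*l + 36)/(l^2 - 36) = (l - 6)/(l + 6)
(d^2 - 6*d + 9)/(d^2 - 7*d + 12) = (d - 3)/(d - 4)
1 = 1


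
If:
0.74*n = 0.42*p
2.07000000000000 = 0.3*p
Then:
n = 3.92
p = 6.90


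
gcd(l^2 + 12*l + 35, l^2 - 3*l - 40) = l + 5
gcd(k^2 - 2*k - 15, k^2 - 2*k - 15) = k^2 - 2*k - 15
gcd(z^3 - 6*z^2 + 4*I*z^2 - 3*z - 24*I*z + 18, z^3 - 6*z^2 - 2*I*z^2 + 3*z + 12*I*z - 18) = z^2 + z*(-6 + I) - 6*I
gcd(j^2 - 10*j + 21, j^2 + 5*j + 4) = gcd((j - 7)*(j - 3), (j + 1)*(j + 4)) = 1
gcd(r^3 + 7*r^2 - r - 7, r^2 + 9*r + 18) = 1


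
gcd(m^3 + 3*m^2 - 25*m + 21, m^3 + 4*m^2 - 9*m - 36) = m - 3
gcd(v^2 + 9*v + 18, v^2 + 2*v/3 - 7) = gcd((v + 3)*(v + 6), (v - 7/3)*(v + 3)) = v + 3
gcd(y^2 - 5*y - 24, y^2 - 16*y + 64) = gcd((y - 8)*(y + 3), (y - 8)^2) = y - 8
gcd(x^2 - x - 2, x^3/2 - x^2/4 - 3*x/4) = x + 1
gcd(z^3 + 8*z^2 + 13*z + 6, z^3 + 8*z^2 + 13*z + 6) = z^3 + 8*z^2 + 13*z + 6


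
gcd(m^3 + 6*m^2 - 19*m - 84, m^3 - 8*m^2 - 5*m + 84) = m^2 - m - 12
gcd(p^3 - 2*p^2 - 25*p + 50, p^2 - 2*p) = p - 2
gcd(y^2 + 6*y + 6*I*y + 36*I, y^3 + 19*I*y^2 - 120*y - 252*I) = y + 6*I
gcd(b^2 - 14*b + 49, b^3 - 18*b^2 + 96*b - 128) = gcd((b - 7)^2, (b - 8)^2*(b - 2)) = 1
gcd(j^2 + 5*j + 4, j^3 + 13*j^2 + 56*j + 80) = j + 4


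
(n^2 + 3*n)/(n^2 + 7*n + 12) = n/(n + 4)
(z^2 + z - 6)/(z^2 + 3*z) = (z - 2)/z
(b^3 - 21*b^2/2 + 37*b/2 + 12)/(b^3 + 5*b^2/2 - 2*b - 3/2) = (b^2 - 11*b + 24)/(b^2 + 2*b - 3)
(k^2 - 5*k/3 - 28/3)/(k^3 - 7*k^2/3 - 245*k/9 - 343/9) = 3*(k - 4)/(3*k^2 - 14*k - 49)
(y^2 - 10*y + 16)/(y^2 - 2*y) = (y - 8)/y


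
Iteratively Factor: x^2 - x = (x - 1)*(x)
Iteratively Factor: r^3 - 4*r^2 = (r)*(r^2 - 4*r) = r^2*(r - 4)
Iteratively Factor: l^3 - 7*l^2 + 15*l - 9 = (l - 1)*(l^2 - 6*l + 9) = (l - 3)*(l - 1)*(l - 3)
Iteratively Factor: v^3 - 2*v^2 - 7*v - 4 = (v + 1)*(v^2 - 3*v - 4) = (v - 4)*(v + 1)*(v + 1)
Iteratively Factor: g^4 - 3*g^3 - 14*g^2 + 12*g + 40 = (g - 2)*(g^3 - g^2 - 16*g - 20) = (g - 2)*(g + 2)*(g^2 - 3*g - 10) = (g - 5)*(g - 2)*(g + 2)*(g + 2)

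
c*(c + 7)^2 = c^3 + 14*c^2 + 49*c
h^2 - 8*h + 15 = (h - 5)*(h - 3)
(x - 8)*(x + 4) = x^2 - 4*x - 32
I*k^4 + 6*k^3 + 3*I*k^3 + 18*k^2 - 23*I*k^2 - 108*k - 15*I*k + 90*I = (k - 3)*(k + 6)*(k - 5*I)*(I*k + 1)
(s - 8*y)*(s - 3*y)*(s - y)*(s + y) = s^4 - 11*s^3*y + 23*s^2*y^2 + 11*s*y^3 - 24*y^4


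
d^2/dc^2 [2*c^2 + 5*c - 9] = 4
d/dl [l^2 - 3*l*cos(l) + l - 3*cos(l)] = 3*l*sin(l) + 2*l - 3*sqrt(2)*cos(l + pi/4) + 1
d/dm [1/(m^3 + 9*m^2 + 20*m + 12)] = (-3*m^2 - 18*m - 20)/(m^3 + 9*m^2 + 20*m + 12)^2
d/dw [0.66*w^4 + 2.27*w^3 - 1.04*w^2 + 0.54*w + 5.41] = 2.64*w^3 + 6.81*w^2 - 2.08*w + 0.54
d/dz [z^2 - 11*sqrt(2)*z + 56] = 2*z - 11*sqrt(2)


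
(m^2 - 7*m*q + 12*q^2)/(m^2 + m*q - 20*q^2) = (m - 3*q)/(m + 5*q)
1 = 1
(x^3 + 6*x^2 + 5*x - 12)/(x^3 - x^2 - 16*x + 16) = (x + 3)/(x - 4)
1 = 1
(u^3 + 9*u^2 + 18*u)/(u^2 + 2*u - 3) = u*(u + 6)/(u - 1)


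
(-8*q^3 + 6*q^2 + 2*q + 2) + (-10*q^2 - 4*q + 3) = -8*q^3 - 4*q^2 - 2*q + 5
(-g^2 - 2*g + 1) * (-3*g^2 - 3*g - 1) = 3*g^4 + 9*g^3 + 4*g^2 - g - 1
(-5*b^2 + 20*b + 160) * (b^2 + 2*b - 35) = -5*b^4 + 10*b^3 + 375*b^2 - 380*b - 5600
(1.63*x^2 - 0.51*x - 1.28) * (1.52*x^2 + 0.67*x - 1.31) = 2.4776*x^4 + 0.3169*x^3 - 4.4226*x^2 - 0.1895*x + 1.6768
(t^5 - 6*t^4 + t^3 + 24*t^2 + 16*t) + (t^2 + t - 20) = t^5 - 6*t^4 + t^3 + 25*t^2 + 17*t - 20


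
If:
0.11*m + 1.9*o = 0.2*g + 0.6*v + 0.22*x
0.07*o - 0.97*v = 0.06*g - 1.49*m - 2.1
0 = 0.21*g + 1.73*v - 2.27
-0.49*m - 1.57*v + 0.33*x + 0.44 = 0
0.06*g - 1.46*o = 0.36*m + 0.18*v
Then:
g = 13.29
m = -1.11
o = 0.86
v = -0.30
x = -4.41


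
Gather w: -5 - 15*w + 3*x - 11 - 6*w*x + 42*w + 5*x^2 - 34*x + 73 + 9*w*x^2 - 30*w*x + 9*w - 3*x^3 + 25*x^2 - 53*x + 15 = w*(9*x^2 - 36*x + 36) - 3*x^3 + 30*x^2 - 84*x + 72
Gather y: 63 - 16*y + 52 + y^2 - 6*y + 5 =y^2 - 22*y + 120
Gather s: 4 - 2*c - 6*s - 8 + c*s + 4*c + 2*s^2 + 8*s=2*c + 2*s^2 + s*(c + 2) - 4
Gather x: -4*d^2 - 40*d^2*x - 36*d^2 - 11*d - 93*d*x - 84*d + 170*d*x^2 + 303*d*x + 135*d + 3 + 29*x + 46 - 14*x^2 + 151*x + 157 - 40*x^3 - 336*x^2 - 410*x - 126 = -40*d^2 + 40*d - 40*x^3 + x^2*(170*d - 350) + x*(-40*d^2 + 210*d - 230) + 80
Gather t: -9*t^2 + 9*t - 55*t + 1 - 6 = -9*t^2 - 46*t - 5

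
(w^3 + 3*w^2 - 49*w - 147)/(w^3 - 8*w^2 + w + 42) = (w^2 + 10*w + 21)/(w^2 - w - 6)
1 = 1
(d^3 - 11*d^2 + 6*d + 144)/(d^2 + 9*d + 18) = (d^2 - 14*d + 48)/(d + 6)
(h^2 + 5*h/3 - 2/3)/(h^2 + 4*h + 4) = (h - 1/3)/(h + 2)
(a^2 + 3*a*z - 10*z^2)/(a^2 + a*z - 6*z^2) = (a + 5*z)/(a + 3*z)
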